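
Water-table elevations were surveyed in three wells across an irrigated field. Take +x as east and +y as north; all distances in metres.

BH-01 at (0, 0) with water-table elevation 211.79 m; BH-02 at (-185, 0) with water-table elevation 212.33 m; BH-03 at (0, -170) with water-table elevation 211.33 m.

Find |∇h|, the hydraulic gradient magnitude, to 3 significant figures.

∂h/∂x = (212.33 − 211.79) / (-185 − 0) = -0.002919
∂h/∂y = (211.33 − 211.79) / (-170 − 0) = +0.002706
|∇h| = √(-0.002919² + 0.002706²) = 0.00398

0.00398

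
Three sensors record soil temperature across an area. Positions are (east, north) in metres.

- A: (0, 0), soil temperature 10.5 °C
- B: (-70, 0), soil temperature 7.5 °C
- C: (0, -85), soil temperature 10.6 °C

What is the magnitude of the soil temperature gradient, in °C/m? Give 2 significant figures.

0.043 °C/m

∂T/∂x = (7.5 − 10.5) / (-70 − 0) = +0.04286
∂T/∂y = (10.6 − 10.5) / (-85 − 0) = -0.001176
|∇f| = √(0.04286² + -0.001176²) = 0.04288 °C/m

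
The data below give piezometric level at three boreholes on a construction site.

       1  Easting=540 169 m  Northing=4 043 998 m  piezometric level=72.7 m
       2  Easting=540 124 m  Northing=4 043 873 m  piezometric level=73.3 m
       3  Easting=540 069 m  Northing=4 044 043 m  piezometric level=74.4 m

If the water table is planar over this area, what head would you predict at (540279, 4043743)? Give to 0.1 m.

With h = a·x + b·y + c and 1 as origin, the differences give:
  (-45)·a + (-125)·b = +0.6
  (-100)·a + 45·b = +1.7
Eliminate b (×45 and ×(-125), subtract): -14525·a = 239.50 → a = ∂h/∂x = -0.01649
Back-substitute: b = ∂h/∂y = +0.001136.
h(540279, 4043743) = 72.7 + (-0.01649)·(110) + (+0.001136)·(-255) = 72.7 -1.814 -0.290 = 70.597 m.

70.6 m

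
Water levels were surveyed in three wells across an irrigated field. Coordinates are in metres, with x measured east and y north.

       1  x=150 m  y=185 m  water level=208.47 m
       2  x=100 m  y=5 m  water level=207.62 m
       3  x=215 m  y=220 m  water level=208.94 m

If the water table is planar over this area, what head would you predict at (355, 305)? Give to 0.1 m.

210.0 m

Differences from 1: to 2 (Δx, Δy, Δh) = (-50, -180, -0.85); to 3 = (65, 35, +0.47).
Determinant of the coordinate differences = (-50)·35 − 65·(-180) = 9950.
∂h/∂x = [(-0.85)·35 − (+0.47)·(-180)] / 9950 = +0.005513
∂h/∂y = [(-50)·(+0.47) − 65·(-0.85)] / 9950 = +0.003191
h(355, 305) = 208.47 + (+0.005513)·(205) + (+0.003191)·(120) = 208.47 +1.130 +0.383 = 209.983 m.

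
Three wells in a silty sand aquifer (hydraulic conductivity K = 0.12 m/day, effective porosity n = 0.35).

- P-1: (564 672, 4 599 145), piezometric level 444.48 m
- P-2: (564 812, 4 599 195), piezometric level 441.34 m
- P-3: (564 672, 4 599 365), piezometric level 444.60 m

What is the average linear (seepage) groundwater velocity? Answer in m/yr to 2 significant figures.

2.8 m/yr

Taking P-1 as reference: P-2−P-1 = (140, 50, -3.14); P-3−P-1 = (0, 220, +0.12).
Determinant of the coordinate differences = 140·220 − 0·50 = 30800.
∂h/∂x = [(-3.14)·220 − (+0.12)·50] / 30800 = -0.02262
∂h/∂y = [140·(+0.12) − 0·(-3.14)] / 30800 = +0.0005455
|∇h| = √(-0.02262² + 0.0005455²) = 0.02263
Seepage velocity v = K·i/n = 0.12 × 0.02263 / 0.35 = 0.007759 m/day = 2.834 m/yr.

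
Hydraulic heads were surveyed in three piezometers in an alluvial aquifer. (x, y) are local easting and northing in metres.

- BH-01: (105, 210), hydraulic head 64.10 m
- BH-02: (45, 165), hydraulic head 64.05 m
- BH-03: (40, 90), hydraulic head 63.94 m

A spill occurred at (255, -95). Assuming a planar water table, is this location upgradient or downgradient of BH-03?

Taking BH-01 as reference: BH-02−BH-01 = (-60, -45, -0.05); BH-03−BH-01 = (-65, -120, -0.16).
Solve a·Δx + b·Δy = Δh: det = (-60)·(-120) − (-65)·(-45) = 4275.
∂h/∂x = [(-0.05)·(-120) − (-0.16)·(-45)] / 4275 = -0.0002807
∂h/∂y = [(-60)·(-0.16) − (-65)·(-0.05)] / 4275 = +0.001485
Head at (255, -95) = 64.10 + (-0.0002807)·(150) + (+0.001485)·(-305) = 63.60 m.
That is lower than the 63.94 m at BH-03, so the point is downgradient.

downgradient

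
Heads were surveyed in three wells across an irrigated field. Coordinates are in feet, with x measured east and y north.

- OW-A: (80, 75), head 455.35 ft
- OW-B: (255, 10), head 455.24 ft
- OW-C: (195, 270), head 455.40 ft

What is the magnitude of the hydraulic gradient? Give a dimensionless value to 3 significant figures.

With h = a·x + b·y + c and OW-A as origin, the differences give:
  175·a + (-65)·b = -0.11
  115·a + 195·b = +0.05
Eliminate b (×195 and ×(-65), subtract): 41600·a = -18.200 → a = ∂h/∂x = -0.0004375
Back-substitute: b = ∂h/∂y = +0.0005144.
|∇h| = √(-0.0004375² + 0.0005144²) = 0.0006753

0.000675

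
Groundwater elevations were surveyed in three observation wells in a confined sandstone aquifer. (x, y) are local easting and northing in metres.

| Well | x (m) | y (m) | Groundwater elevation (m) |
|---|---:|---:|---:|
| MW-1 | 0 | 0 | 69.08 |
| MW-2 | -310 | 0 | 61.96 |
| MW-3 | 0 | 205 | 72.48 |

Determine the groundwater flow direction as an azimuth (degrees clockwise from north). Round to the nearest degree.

∂h/∂x = (61.96 − 69.08) / (-310 − 0) = +0.02297
∂h/∂y = (72.48 − 69.08) / (205 − 0) = +0.01659
Flow direction (−∇h) has components (-0.02297 E, -0.01659 N).
Azimuth = atan2(E, N) = atan2(-0.02297, -0.01659) = 234.2° ≈ 234°.

234°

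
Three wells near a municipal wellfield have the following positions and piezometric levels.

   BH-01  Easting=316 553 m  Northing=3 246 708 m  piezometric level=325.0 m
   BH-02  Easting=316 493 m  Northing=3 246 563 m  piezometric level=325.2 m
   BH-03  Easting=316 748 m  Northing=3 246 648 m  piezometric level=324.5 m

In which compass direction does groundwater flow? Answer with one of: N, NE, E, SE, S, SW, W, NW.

Taking BH-01 as reference: BH-02−BH-01 = (-60, -145, +0.2); BH-03−BH-01 = (195, -60, -0.5).
Determinant of the coordinate differences = (-60)·(-60) − 195·(-145) = 31875.
∂h/∂x = [(+0.2)·(-60) − (-0.5)·(-145)] / 31875 = -0.002651
∂h/∂y = [(-60)·(-0.5) − 195·(+0.2)] / 31875 = -0.0002824
Flow = −∇h = (+0.002651 east, +0.0002824 north), which points east.

E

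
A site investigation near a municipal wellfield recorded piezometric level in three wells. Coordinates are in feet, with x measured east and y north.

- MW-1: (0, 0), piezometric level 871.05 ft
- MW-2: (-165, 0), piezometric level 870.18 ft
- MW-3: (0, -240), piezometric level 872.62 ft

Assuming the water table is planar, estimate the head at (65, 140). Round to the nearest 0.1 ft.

870.5 ft

∂h/∂x = (870.18 − 871.05) / (-165 − 0) = +0.005273
∂h/∂y = (872.62 − 871.05) / (-240 − 0) = -0.006542
h(65, 140) = 871.05 + (+0.005273)·(65) + (-0.006542)·(140) = 871.05 +0.343 -0.916 = 870.477 ft.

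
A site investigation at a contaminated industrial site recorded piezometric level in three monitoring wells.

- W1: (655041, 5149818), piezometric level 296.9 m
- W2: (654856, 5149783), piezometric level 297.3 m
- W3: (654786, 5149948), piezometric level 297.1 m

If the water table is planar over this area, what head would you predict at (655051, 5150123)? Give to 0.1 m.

Three-point gradient (reference W1): Δ to W2 = (-185, -35, +0.4), Δ to W3 = (-255, 130, +0.2).
∂h/∂x = -0.001789, ∂h/∂y = -0.001971 (det = -32975).
h(655051, 5150123) = 296.9 + (-0.001789)·(10) + (-0.001971)·(305) = 296.9 -0.018 -0.601 = 296.281 m.

296.3 m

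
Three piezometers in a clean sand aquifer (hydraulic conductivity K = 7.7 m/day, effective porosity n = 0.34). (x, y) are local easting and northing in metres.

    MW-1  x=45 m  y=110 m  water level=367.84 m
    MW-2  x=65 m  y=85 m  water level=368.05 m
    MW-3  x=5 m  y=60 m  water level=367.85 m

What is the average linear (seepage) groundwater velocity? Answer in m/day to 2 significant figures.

Three-point gradient (reference MW-1): Δ to MW-2 = (20, -25, +0.21), Δ to MW-3 = (-40, -50, +0.01).
∂h/∂x = +0.005125, ∂h/∂y = -0.004300 (det = -2000).
|∇h| = √(0.005125² + -0.004300²) = 0.00669
Seepage velocity v = K·i/n = 7.7 × 0.00669 / 0.34 = 0.1515 m/day.

0.15 m/day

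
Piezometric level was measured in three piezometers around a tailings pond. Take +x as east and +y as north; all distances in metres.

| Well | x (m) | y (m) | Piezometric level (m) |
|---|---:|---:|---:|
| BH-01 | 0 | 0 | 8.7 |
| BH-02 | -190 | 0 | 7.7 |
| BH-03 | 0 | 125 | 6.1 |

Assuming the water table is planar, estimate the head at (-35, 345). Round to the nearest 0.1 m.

1.3 m

∂h/∂x = (7.7 − 8.7) / (-190 − 0) = +0.005263
∂h/∂y = (6.1 − 8.7) / (125 − 0) = -0.02080
h(-35, 345) = 8.7 + (+0.005263)·(-35) + (-0.02080)·(345) = 8.7 -0.184 -7.176 = 1.340 m.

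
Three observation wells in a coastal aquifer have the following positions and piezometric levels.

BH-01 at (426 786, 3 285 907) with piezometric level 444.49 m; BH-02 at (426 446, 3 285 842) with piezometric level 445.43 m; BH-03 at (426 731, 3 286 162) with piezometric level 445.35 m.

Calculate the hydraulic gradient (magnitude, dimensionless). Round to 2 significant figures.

0.0042

With h = a·x + b·y + c and BH-01 as origin, the differences give:
  (-340)·a + (-65)·b = +0.94
  (-55)·a + 255·b = +0.86
Eliminate b (×255 and ×(-65), subtract): -90275·a = 295.600 → a = ∂h/∂x = -0.003274
Back-substitute: b = ∂h/∂y = +0.002666.
|∇h| = √(-0.003274² + 0.002666²) = 0.004222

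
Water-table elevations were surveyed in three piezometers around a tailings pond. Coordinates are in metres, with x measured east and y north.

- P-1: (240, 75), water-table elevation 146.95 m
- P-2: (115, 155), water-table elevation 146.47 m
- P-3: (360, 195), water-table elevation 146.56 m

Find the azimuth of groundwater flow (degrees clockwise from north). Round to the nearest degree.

Differences from P-1: to P-2 (Δx, Δy, Δh) = (-125, 80, -0.48); to P-3 = (120, 120, -0.39).
Solve a·Δx + b·Δy = Δh: det = (-125)·120 − 120·80 = -24600.
∂h/∂x = [(-0.48)·120 − (-0.39)·80] / -24600 = +0.001073
∂h/∂y = [(-125)·(-0.39) − 120·(-0.48)] / -24600 = -0.004323
Flow direction (−∇h) has components (-0.001073 E, +0.004323 N).
Azimuth = atan2(E, N) = atan2(-0.001073, +0.004323) = 346.1° ≈ 346°.

346°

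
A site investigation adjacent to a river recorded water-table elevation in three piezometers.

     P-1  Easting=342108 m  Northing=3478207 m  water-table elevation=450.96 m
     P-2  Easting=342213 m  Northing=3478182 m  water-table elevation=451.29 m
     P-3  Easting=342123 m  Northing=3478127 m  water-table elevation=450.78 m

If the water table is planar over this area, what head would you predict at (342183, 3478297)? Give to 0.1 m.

Three-point gradient (reference P-1): Δ to P-2 = (105, -25, +0.33), Δ to P-3 = (15, -80, -0.18).
∂h/∂x = +0.003850, ∂h/∂y = +0.002972 (det = -8025).
h(342183, 3478297) = 450.96 + (+0.003850)·(75) + (+0.002972)·(90) = 450.96 +0.289 +0.267 = 451.516 m.

451.5 m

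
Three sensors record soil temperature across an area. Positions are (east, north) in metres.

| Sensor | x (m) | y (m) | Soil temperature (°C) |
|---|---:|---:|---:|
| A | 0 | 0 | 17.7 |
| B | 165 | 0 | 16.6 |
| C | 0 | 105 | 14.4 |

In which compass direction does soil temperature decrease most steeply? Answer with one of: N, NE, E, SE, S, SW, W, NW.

∂T/∂x = (16.6 − 17.7) / (165 − 0) = -0.006667
∂T/∂y = (14.4 − 17.7) / (105 − 0) = -0.03143
Steepest decrease is along −∇f = (+0.006667 E, +0.03143 N) → north.

N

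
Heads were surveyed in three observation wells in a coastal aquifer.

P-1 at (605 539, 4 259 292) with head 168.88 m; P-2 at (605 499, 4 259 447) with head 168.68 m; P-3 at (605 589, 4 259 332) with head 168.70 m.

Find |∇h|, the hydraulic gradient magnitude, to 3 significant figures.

Three-point gradient (reference P-1): Δ to P-2 = (-40, 155, -0.20), Δ to P-3 = (50, 40, -0.18).
∂h/∂x = -0.002128, ∂h/∂y = -0.001840 (det = -9350).
|∇h| = √(-0.002128² + -0.001840²) = 0.002813

0.00281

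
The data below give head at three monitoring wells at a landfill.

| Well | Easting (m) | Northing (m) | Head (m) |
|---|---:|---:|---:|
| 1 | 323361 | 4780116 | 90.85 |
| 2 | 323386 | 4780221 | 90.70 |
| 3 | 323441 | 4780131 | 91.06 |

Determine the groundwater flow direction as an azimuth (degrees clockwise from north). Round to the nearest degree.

Differences from 1: to 2 (Δx, Δy, Δh) = (25, 105, -0.15); to 3 = (80, 15, +0.21).
Determinant of the coordinate differences = 25·15 − 80·105 = -8025.
∂h/∂x = [(-0.15)·15 − (+0.21)·105] / -8025 = +0.003028
∂h/∂y = [25·(+0.21) − 80·(-0.15)] / -8025 = -0.002150
Flow direction (−∇h) has components (-0.003028 E, +0.002150 N).
Azimuth = atan2(E, N) = atan2(-0.003028, +0.002150) = 305.4° ≈ 305°.

305°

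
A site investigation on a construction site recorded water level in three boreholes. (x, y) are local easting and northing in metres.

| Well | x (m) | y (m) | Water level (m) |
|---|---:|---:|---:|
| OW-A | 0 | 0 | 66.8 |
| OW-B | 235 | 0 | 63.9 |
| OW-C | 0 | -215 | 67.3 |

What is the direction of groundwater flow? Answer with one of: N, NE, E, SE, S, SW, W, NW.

∂h/∂x = (63.9 − 66.8) / (235 − 0) = -0.01234
∂h/∂y = (67.3 − 66.8) / (-215 − 0) = -0.002326
Flow = −∇h = (+0.01234 east, +0.002326 north), which points east.

E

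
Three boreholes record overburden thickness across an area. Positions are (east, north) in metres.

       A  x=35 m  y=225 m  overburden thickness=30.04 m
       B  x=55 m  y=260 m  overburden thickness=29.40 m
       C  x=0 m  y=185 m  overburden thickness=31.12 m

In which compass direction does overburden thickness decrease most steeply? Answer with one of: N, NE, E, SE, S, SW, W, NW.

E

Taking A as reference: B−A = (20, 35, -0.64); C−A = (-35, -40, +1.08).
Solve a·Δx + b·Δy = Δd: det = 20·(-40) − (-35)·35 = 425.
∂d/∂x = [(-0.64)·(-40) − (+1.08)·35] / 425 = -0.02871
∂d/∂y = [20·(+1.08) − (-35)·(-0.64)] / 425 = -0.001882
Steepest decrease is along −∇f = (+0.02871 E, +0.001882 N) → east.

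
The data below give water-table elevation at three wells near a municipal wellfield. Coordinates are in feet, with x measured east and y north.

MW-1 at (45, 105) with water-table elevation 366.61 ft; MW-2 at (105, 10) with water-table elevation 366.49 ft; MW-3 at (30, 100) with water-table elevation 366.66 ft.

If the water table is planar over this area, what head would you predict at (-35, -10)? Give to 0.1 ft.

With h = a·x + b·y + c and MW-1 as origin, the differences give:
  60·a + (-95)·b = -0.12
  (-15)·a + (-5)·b = +0.05
Eliminate b (×(-5) and ×(-95), subtract): -1725·a = 5.350 → a = ∂h/∂x = -0.003101
Back-substitute: b = ∂h/∂y = -0.0006957.
h(-35, -10) = 366.61 + (-0.003101)·(-80) + (-0.0006957)·(-115) = 366.61 +0.248 +0.080 = 366.938 ft.

366.9 ft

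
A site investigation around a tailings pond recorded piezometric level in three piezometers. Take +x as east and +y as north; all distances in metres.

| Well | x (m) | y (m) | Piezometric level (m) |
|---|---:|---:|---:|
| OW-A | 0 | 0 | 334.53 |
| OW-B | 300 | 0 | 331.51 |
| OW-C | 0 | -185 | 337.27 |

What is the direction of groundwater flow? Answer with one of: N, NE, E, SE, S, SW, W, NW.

NE

∂h/∂x = (331.51 − 334.53) / (300 − 0) = -0.01007
∂h/∂y = (337.27 − 334.53) / (-185 − 0) = -0.01481
Flow = −∇h = (+0.01007 east, +0.01481 north), which points northeast.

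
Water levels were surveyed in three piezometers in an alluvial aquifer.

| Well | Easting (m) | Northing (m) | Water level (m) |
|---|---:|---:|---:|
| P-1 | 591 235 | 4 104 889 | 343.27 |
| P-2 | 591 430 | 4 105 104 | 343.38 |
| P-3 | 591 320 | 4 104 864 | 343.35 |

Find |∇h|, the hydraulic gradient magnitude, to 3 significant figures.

0.000903

Three-point gradient (reference P-1): Δ to P-2 = (195, 215, +0.11), Δ to P-3 = (85, -25, +0.08).
∂h/∂x = +0.0008618, ∂h/∂y = -0.0002700 (det = -23150).
|∇h| = √(0.0008618² + -0.0002700²) = 0.0009031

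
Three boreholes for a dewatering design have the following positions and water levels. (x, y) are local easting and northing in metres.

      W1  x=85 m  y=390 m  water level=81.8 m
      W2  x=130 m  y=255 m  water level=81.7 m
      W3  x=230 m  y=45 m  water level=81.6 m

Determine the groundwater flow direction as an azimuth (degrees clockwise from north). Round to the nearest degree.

234°

Three-point gradient (reference W1): Δ to W2 = (45, -135, -0.1), Δ to W3 = (145, -345, -0.2).
∂h/∂x = +0.001852, ∂h/∂y = +0.001358 (det = 4050).
Flow direction (−∇h) has components (-0.001852 E, -0.001358 N).
Azimuth = atan2(E, N) = atan2(-0.001852, -0.001358) = 233.7° ≈ 234°.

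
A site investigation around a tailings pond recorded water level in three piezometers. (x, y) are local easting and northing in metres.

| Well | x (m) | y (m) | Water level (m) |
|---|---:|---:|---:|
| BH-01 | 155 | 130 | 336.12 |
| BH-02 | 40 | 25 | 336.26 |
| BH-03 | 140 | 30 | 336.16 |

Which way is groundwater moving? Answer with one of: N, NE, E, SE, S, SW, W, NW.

E

Taking BH-01 as reference: BH-02−BH-01 = (-115, -105, +0.14); BH-03−BH-01 = (-15, -100, +0.04).
Solve a·Δx + b·Δy = Δh: det = (-115)·(-100) − (-15)·(-105) = 9925.
∂h/∂x = [(+0.14)·(-100) − (+0.04)·(-105)] / 9925 = -0.0009874
∂h/∂y = [(-115)·(+0.04) − (-15)·(+0.14)] / 9925 = -0.0002519
Flow = −∇h = (+0.0009874 east, +0.0002519 north), which points east.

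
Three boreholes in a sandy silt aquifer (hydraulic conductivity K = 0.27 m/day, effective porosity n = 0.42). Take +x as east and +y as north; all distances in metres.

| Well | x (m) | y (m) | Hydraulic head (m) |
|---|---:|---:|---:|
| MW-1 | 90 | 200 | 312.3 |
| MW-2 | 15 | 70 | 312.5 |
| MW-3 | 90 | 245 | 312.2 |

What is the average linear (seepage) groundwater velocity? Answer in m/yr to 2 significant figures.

Three-point gradient (reference MW-1): Δ to MW-2 = (-75, -130, +0.2), Δ to MW-3 = (0, 45, -0.1).
∂h/∂x = +0.001185, ∂h/∂y = -0.002222 (det = -3375).
|∇h| = √(0.001185² + -0.002222²) = 0.002518
Seepage velocity v = K·i/n = 0.27 × 0.002518 / 0.42 = 0.001619 m/day = 0.5913 m/yr.

0.59 m/yr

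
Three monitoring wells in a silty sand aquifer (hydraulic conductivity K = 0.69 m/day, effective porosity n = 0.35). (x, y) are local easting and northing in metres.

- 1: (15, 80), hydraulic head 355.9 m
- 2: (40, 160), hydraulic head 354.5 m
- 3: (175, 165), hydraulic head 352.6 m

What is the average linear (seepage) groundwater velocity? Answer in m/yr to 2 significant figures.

14 m/yr

Taking 1 as reference: 2−1 = (25, 80, -1.4); 3−1 = (160, 85, -3.3).
Determinant of the coordinate differences = 25·85 − 160·80 = -10675.
∂h/∂x = [(-1.4)·85 − (-3.3)·80] / -10675 = -0.01358
∂h/∂y = [25·(-3.3) − 160·(-1.4)] / -10675 = -0.01326
|∇h| = √(-0.01358² + -0.01326²) = 0.01898
Seepage velocity v = K·i/n = 0.69 × 0.01898 / 0.35 = 0.03742 m/day = 13.67 m/yr.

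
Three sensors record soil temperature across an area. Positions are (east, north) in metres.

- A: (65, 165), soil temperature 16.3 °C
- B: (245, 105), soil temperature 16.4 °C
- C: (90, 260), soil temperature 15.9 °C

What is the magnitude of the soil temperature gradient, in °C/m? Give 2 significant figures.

0.0041 °C/m

Differences from A: to B (Δx, Δy, Δh) = (180, -60, +0.1); to C = (25, 95, -0.4).
Solve a·Δx + b·Δy = ΔT: det = 180·95 − 25·(-60) = 18600.
∂T/∂x = [(+0.1)·95 − (-0.4)·(-60)] / 18600 = -0.0007796
∂T/∂y = [180·(-0.4) − 25·(+0.1)] / 18600 = -0.004005
|∇f| = √(-0.0007796² + -0.004005²) = 0.00408 °C/m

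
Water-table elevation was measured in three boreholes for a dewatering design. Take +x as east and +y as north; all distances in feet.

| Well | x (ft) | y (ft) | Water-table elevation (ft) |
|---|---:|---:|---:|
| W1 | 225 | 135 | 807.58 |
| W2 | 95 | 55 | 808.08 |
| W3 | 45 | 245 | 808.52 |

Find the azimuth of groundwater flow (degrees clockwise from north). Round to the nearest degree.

Taking W1 as reference: W2−W1 = (-130, -80, +0.50); W3−W1 = (-180, 110, +0.94).
Solve a·Δx + b·Δy = Δh: det = (-130)·110 − (-180)·(-80) = -28700.
∂h/∂x = [(+0.50)·110 − (+0.94)·(-80)] / -28700 = -0.004537
∂h/∂y = [(-130)·(+0.94) − (-180)·(+0.50)] / -28700 = +0.001122
Flow direction (−∇h) has components (+0.004537 E, -0.001122 N).
Azimuth = atan2(E, N) = atan2(+0.004537, -0.001122) = 103.9° ≈ 104°.

104°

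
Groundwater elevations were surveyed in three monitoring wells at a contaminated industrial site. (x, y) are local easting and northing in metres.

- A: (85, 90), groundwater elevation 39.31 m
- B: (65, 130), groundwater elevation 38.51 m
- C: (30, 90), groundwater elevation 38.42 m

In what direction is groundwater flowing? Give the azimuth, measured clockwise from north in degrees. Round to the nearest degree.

Taking A as reference: B−A = (-20, 40, -0.80); C−A = (-55, 0, -0.89).
Solve a·Δx + b·Δy = Δh: det = (-20)·0 − (-55)·40 = 2200.
∂h/∂x = [(-0.80)·0 − (-0.89)·40] / 2200 = +0.01618
∂h/∂y = [(-20)·(-0.89) − (-55)·(-0.80)] / 2200 = -0.01191
Flow direction (−∇h) has components (-0.01618 E, +0.01191 N).
Azimuth = atan2(E, N) = atan2(-0.01618, +0.01191) = 306.4° ≈ 306°.

306°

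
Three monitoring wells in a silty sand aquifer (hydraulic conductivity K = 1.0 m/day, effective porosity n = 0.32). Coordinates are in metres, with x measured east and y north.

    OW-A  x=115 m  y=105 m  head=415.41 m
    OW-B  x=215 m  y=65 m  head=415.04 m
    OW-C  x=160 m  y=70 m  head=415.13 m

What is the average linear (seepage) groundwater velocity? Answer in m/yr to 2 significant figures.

7.7 m/yr

Taking OW-A as reference: OW-B−OW-A = (100, -40, -0.37); OW-C−OW-A = (45, -35, -0.28).
Determinant of the coordinate differences = 100·(-35) − 45·(-40) = -1700.
∂h/∂x = [(-0.37)·(-35) − (-0.28)·(-40)] / -1700 = -0.001029
∂h/∂y = [100·(-0.28) − 45·(-0.37)] / -1700 = +0.006676
|∇h| = √(-0.001029² + 0.006676²) = 0.006755
Seepage velocity v = K·i/n = 1.0 × 0.006755 / 0.32 = 0.02111 m/day = 7.71 m/yr.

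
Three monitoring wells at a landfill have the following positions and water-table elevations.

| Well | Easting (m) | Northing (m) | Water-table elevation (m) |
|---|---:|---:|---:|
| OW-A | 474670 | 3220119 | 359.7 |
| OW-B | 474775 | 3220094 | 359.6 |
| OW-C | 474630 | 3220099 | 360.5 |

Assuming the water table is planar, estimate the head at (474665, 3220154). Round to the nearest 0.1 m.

358.8 m

With h = a·x + b·y + c and OW-A as origin, the differences give:
  105·a + (-25)·b = -0.1
  (-40)·a + (-20)·b = +0.8
Eliminate b (×(-20) and ×(-25), subtract): -3100·a = 22.00 → a = ∂h/∂x = -0.007097
Back-substitute: b = ∂h/∂y = -0.02581.
h(474665, 3220154) = 359.7 + (-0.007097)·(-5) + (-0.02581)·(35) = 359.7 +0.035 -0.903 = 358.832 m.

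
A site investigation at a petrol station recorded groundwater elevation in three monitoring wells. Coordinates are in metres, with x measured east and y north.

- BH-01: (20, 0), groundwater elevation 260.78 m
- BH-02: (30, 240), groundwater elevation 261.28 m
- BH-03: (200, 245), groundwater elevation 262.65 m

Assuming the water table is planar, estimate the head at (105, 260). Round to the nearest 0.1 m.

261.9 m

With h = a·x + b·y + c and BH-01 as origin, the differences give:
  10·a + 240·b = +0.50
  180·a + 245·b = +1.87
Eliminate b (×245 and ×240, subtract): -40750·a = -326.300 → a = ∂h/∂x = +0.008007
Back-substitute: b = ∂h/∂y = +0.001750.
h(105, 260) = 260.78 + (+0.008007)·(85) + (+0.001750)·(260) = 260.78 +0.681 +0.455 = 261.916 m.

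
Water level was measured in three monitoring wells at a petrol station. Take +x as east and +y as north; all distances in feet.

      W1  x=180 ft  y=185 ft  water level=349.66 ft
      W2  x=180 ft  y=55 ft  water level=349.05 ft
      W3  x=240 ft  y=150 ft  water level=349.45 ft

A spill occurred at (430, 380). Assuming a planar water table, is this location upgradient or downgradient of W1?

With h = a·x + b·y + c and W1 as origin, the differences give:
  0·a + (-130)·b = -0.61
  60·a + (-35)·b = -0.21
Eliminate b (×(-35) and ×(-130), subtract): 7800·a = -5.950 → a = ∂h/∂x = -0.0007628
Back-substitute: b = ∂h/∂y = +0.004692.
Head at (430, 380) = 349.66 + (-0.0007628)·(250) + (+0.004692)·(195) = 350.38 ft.
That is higher than the 349.66 ft at W1, so the point is upgradient.

upgradient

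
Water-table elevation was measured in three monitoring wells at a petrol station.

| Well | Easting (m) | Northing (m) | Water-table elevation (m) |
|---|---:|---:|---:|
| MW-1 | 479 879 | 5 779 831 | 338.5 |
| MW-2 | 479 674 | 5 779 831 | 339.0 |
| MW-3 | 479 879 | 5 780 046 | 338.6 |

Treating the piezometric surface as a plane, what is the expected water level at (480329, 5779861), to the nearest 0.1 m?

∂h/∂x = (339.0 − 338.5) / (479674 − 479879) = -0.002439
∂h/∂y = (338.6 − 338.5) / (5780046 − 5779831) = +0.0004651
h(480329, 5779861) = 338.5 + (-0.002439)·(450) + (+0.0004651)·(30) = 338.5 -1.098 +0.014 = 337.416 m.

337.4 m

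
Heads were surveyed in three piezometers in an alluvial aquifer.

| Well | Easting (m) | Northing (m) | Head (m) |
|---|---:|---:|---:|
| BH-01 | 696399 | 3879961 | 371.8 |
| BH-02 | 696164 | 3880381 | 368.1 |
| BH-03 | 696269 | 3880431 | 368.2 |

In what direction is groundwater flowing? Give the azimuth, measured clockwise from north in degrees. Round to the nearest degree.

With h = a·x + b·y + c and BH-01 as origin, the differences give:
  (-235)·a + 420·b = -3.7
  (-130)·a + 470·b = -3.6
Eliminate b (×470 and ×420, subtract): -55850·a = -227.00 → a = ∂h/∂x = +0.004064
Back-substitute: b = ∂h/∂y = -0.006535.
Flow direction (−∇h) has components (-0.004064 E, +0.006535 N).
Azimuth = atan2(E, N) = atan2(-0.004064, +0.006535) = 328.1° ≈ 328°.

328°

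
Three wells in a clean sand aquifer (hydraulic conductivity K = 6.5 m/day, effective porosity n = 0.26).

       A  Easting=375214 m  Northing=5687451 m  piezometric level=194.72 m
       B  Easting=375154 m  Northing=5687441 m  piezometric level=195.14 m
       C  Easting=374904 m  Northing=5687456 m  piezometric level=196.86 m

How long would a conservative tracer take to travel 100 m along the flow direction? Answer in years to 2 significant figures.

1.6 years

Differences from A: to B (Δx, Δy, Δh) = (-60, -10, +0.42); to C = (-310, 5, +2.14).
Determinant of the coordinate differences = (-60)·5 − (-310)·(-10) = -3400.
∂h/∂x = [(+0.42)·5 − (+2.14)·(-10)] / -3400 = -0.006912
∂h/∂y = [(-60)·(+2.14) − (-310)·(+0.42)] / -3400 = -0.0005294
|∇h| = √(-0.006912² + -0.0005294²) = 0.006932
Seepage velocity v = K·i/n = 6.5 × 0.006932 / 0.26 = 0.1733 m/day.
t = 100 / 0.1733 = 577 days = 1.58 years.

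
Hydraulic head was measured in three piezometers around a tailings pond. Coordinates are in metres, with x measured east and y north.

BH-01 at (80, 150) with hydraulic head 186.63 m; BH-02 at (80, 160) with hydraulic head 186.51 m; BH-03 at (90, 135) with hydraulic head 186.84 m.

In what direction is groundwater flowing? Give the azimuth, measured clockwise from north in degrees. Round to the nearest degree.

346°

Differences from BH-01: to BH-02 (Δx, Δy, Δh) = (0, 10, -0.12); to BH-03 = (10, -15, +0.21).
Solve a·Δx + b·Δy = Δh: det = 0·(-15) − 10·10 = -100.
∂h/∂x = [(-0.12)·(-15) − (+0.21)·10] / -100 = +0.003000
∂h/∂y = [0·(+0.21) − 10·(-0.12)] / -100 = -0.01200
Flow direction (−∇h) has components (-0.003000 E, +0.01200 N).
Azimuth = atan2(E, N) = atan2(-0.003000, +0.01200) = 346.0° ≈ 346°.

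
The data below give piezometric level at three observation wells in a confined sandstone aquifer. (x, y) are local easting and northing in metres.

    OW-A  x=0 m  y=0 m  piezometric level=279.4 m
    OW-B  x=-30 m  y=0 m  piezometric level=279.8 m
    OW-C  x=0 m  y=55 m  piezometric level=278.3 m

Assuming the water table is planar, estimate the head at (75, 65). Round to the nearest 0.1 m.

∂h/∂x = (279.8 − 279.4) / (-30 − 0) = -0.01333
∂h/∂y = (278.3 − 279.4) / (55 − 0) = -0.02000
h(75, 65) = 279.4 + (-0.01333)·(75) + (-0.02000)·(65) = 279.4 -1.000 -1.300 = 277.100 m.

277.1 m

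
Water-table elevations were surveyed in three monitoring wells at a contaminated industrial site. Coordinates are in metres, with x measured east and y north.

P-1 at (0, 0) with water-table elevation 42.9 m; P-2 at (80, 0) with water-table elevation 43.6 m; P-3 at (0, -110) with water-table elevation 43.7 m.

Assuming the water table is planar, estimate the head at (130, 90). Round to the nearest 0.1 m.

∂h/∂x = (43.6 − 42.9) / (80 − 0) = +0.008750
∂h/∂y = (43.7 − 42.9) / (-110 − 0) = -0.007273
h(130, 90) = 42.9 + (+0.008750)·(130) + (-0.007273)·(90) = 42.9 +1.138 -0.655 = 43.383 m.

43.4 m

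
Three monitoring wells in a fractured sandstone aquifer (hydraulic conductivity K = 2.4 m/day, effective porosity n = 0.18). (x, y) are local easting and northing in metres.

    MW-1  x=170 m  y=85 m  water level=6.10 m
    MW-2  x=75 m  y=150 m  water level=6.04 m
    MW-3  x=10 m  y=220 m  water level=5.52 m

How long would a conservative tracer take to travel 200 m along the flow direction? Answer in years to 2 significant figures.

Differences from MW-1: to MW-2 (Δx, Δy, Δh) = (-95, 65, -0.06); to MW-3 = (-160, 135, -0.58).
Solve a·Δx + b·Δy = Δh: det = (-95)·135 − (-160)·65 = -2425.
∂h/∂x = [(-0.06)·135 − (-0.58)·65] / -2425 = -0.01221
∂h/∂y = [(-95)·(-0.58) − (-160)·(-0.06)] / -2425 = -0.01876
|∇h| = √(-0.01221² + -0.01876²) = 0.02238
Seepage velocity v = K·i/n = 2.4 × 0.02238 / 0.18 = 0.2984 m/day.
t = 200 / 0.2984 = 670.2 days = 1.83 years.

1.8 years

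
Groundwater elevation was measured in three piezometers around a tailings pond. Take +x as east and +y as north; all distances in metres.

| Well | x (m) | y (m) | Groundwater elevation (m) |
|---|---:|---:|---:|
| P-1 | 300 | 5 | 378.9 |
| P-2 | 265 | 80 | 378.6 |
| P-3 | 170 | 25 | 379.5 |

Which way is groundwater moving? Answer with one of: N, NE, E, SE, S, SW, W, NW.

NE

Taking P-1 as reference: P-2−P-1 = (-35, 75, -0.3); P-3−P-1 = (-130, 20, +0.6).
Solve a·Δx + b·Δy = Δh: det = (-35)·20 − (-130)·75 = 9050.
∂h/∂x = [(-0.3)·20 − (+0.6)·75] / 9050 = -0.005635
∂h/∂y = [(-35)·(+0.6) − (-130)·(-0.3)] / 9050 = -0.006630
Flow = −∇h = (+0.005635 east, +0.006630 north), which points northeast.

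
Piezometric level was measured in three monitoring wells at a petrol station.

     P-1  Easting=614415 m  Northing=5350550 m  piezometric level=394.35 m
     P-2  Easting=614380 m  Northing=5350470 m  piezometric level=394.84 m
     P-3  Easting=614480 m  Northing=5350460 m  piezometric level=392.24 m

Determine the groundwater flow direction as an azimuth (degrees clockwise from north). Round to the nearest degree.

101°

With h = a·x + b·y + c and P-1 as origin, the differences give:
  (-35)·a + (-80)·b = +0.49
  65·a + (-90)·b = -2.11
Eliminate b (×(-90) and ×(-80), subtract): 8350·a = -212.900 → a = ∂h/∂x = -0.02550
Back-substitute: b = ∂h/∂y = +0.005030.
Flow direction (−∇h) has components (+0.02550 E, -0.005030 N).
Azimuth = atan2(E, N) = atan2(+0.02550, -0.005030) = 101.2° ≈ 101°.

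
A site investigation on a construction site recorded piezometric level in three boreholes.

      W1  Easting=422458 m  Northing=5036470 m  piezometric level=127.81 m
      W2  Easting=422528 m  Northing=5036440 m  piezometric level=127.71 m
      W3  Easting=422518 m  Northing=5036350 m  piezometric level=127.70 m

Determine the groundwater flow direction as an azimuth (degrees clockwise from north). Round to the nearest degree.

With h = a·x + b·y + c and W1 as origin, the differences give:
  70·a + (-30)·b = -0.10
  60·a + (-120)·b = -0.11
Eliminate b (×(-120) and ×(-30), subtract): -6600·a = 8.700 → a = ∂h/∂x = -0.001318
Back-substitute: b = ∂h/∂y = +0.0002576.
Flow direction (−∇h) has components (+0.001318 E, -0.0002576 N).
Azimuth = atan2(E, N) = atan2(+0.001318, -0.0002576) = 101.1° ≈ 101°.

101°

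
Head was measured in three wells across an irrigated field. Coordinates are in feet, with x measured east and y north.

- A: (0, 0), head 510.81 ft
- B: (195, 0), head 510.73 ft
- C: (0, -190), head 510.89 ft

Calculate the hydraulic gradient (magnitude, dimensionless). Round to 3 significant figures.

∂h/∂x = (510.73 − 510.81) / (195 − 0) = -0.0004103
∂h/∂y = (510.89 − 510.81) / (-190 − 0) = -0.0004211
|∇h| = √(-0.0004103² + -0.0004211²) = 0.0005879

0.000588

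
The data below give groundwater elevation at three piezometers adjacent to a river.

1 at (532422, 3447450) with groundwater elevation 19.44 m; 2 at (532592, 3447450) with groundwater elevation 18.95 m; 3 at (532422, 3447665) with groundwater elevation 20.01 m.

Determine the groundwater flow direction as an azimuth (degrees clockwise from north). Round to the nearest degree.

∂h/∂x = (18.95 − 19.44) / (532592 − 532422) = -0.002882
∂h/∂y = (20.01 − 19.44) / (3447665 − 3447450) = +0.002651
Flow direction (−∇h) has components (+0.002882 E, -0.002651 N).
Azimuth = atan2(E, N) = atan2(+0.002882, -0.002651) = 132.6° ≈ 133°.

133°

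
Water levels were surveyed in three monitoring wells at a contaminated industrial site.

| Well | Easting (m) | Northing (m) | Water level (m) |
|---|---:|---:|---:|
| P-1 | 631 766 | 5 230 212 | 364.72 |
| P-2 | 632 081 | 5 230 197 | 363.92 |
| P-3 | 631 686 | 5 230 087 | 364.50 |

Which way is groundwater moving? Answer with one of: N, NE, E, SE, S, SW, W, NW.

SE

Taking P-1 as reference: P-2−P-1 = (315, -15, -0.80); P-3−P-1 = (-80, -125, -0.22).
Solve a·Δx + b·Δy = Δh: det = 315·(-125) − (-80)·(-15) = -40575.
∂h/∂x = [(-0.80)·(-125) − (-0.22)·(-15)] / -40575 = -0.002383
∂h/∂y = [315·(-0.22) − (-80)·(-0.80)] / -40575 = +0.003285
Flow = −∇h = (+0.002383 east, -0.003285 north), which points southeast.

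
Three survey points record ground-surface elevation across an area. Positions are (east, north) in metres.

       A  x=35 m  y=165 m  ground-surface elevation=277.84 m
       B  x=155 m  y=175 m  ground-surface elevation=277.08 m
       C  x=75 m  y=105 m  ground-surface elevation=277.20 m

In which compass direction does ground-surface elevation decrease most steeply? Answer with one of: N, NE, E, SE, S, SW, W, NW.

Differences from A: to B (Δx, Δy, Δh) = (120, 10, -0.76); to C = (40, -60, -0.64).
Solve a·Δx + b·Δy = Δz: det = 120·(-60) − 40·10 = -7600.
∂z/∂x = [(-0.76)·(-60) − (-0.64)·10] / -7600 = -0.006842
∂z/∂y = [120·(-0.64) − 40·(-0.76)] / -7600 = +0.006105
Steepest decrease is along −∇f = (+0.006842 E, -0.006105 N) → southeast.

SE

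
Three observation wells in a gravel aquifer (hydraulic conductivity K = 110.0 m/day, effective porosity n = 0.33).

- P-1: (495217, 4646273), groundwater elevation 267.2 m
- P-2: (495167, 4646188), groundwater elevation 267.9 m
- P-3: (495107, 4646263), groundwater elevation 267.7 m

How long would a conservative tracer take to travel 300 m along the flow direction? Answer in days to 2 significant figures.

With h = a·x + b·y + c and P-1 as origin, the differences give:
  (-50)·a + (-85)·b = +0.7
  (-110)·a + (-10)·b = +0.5
Eliminate b (×(-10) and ×(-85), subtract): -8850·a = 35.50 → a = ∂h/∂x = -0.004011
Back-substitute: b = ∂h/∂y = -0.005876.
|∇h| = √(-0.004011² + -0.005876²) = 0.007114
Seepage velocity v = K·i/n = 110.0 × 0.007114 / 0.33 = 2.371 m/day.
t = 300 / 2.371 = 126.5 days.

130 days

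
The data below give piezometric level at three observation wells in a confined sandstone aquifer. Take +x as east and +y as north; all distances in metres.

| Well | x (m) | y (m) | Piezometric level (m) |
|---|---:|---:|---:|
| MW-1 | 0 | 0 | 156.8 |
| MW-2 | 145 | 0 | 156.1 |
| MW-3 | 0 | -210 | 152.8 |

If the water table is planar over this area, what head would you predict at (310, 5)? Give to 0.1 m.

∂h/∂x = (156.1 − 156.8) / (145 − 0) = -0.004828
∂h/∂y = (152.8 − 156.8) / (-210 − 0) = +0.01905
h(310, 5) = 156.8 + (-0.004828)·(310) + (+0.01905)·(5) = 156.8 -1.497 +0.095 = 155.399 m.

155.4 m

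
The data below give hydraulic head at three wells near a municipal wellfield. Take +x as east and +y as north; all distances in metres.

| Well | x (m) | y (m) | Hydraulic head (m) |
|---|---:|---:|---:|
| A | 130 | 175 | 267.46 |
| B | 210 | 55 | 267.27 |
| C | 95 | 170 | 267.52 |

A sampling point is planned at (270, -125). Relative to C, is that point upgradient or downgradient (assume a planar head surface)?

downgradient

Differences from A: to B (Δx, Δy, Δh) = (80, -120, -0.19); to C = (-35, -5, +0.06).
Determinant of the coordinate differences = 80·(-5) − (-35)·(-120) = -4600.
∂h/∂x = [(-0.19)·(-5) − (+0.06)·(-120)] / -4600 = -0.001772
∂h/∂y = [80·(+0.06) − (-35)·(-0.19)] / -4600 = +0.0004022
Head at (270, -125) = 267.46 + (-0.001772)·(140) + (+0.0004022)·(-300) = 267.09 m.
That is lower than the 267.52 m at C, so the point is downgradient.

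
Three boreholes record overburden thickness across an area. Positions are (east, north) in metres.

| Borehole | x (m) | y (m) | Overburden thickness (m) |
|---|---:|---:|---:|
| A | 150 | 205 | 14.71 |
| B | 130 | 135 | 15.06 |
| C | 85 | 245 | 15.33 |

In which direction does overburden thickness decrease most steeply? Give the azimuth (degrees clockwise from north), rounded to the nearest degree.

080°

With d = a·x + b·y + c and A as origin, the differences give:
  (-20)·a + (-70)·b = +0.35
  (-65)·a + 40·b = +0.62
Eliminate b (×40 and ×(-70), subtract): -5350·a = 57.400 → a = ∂d/∂x = -0.01073
Back-substitute: b = ∂d/∂y = -0.001935.
Steepest decrease is along −∇f: components (+0.01073 E, +0.001935 N).
Azimuth = atan2(+0.01073, +0.001935) = 79.8° ≈ 080°.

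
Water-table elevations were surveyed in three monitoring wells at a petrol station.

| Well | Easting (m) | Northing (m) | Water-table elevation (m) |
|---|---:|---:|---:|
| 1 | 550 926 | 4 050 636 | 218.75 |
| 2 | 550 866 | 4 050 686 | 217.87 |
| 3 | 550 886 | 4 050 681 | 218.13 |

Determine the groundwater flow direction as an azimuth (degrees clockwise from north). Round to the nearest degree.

283°

Taking 1 as reference: 2−1 = (-60, 50, -0.88); 3−1 = (-40, 45, -0.62).
Solve a·Δx + b·Δy = Δh: det = (-60)·45 − (-40)·50 = -700.
∂h/∂x = [(-0.88)·45 − (-0.62)·50] / -700 = +0.01229
∂h/∂y = [(-60)·(-0.62) − (-40)·(-0.88)] / -700 = -0.002857
Flow direction (−∇h) has components (-0.01229 E, +0.002857 N).
Azimuth = atan2(E, N) = atan2(-0.01229, +0.002857) = 283.1° ≈ 283°.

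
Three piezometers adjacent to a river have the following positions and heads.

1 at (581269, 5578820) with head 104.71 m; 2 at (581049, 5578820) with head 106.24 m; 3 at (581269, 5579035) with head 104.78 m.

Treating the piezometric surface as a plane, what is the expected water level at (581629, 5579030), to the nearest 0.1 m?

102.3 m

∂h/∂x = (106.24 − 104.71) / (581049 − 581269) = -0.006955
∂h/∂y = (104.78 − 104.71) / (5579035 − 5578820) = +0.0003256
h(581629, 5579030) = 104.71 + (-0.006955)·(360) + (+0.0003256)·(210) = 104.71 -2.504 +0.068 = 102.275 m.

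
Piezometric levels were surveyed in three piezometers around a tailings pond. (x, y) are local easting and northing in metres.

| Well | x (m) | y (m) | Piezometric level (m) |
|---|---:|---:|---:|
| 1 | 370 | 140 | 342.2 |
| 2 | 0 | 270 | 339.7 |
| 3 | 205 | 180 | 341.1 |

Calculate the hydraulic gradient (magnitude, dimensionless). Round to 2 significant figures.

0.0065

With h = a·x + b·y + c and 1 as origin, the differences give:
  (-370)·a + 130·b = -2.5
  (-165)·a + 40·b = -1.1
Eliminate b (×40 and ×130, subtract): 6650·a = 43.00 → a = ∂h/∂x = +0.006466
Back-substitute: b = ∂h/∂y = -0.0008271.
|∇h| = √(0.006466² + -0.0008271²) = 0.006519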